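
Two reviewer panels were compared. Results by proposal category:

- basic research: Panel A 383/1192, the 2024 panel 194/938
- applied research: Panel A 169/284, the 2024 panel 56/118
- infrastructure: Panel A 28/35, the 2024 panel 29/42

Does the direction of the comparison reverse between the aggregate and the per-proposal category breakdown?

Basic research: Panel A 383/1192 = 32.1%, the 2024 panel 194/938 = 20.7% → Panel A
Applied research: Panel A 169/284 = 59.5%, the 2024 panel 56/118 = 47.5% → Panel A
Infrastructure: Panel A 28/35 = 80.0%, the 2024 panel 29/42 = 69.0% → Panel A
Overall: Panel A 580/1511 = 38.4%, the 2024 panel 279/1098 = 25.4% → Panel A
Panel A wins overall and in every proposal group — no reversal.

No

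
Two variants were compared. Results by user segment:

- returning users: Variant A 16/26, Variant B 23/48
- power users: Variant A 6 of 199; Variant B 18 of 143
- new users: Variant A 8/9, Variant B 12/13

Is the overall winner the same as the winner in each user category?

Returning users: Variant A 16/26 = 61.5%, Variant B 23/48 = 47.9% → Variant A
Power users: Variant A 6/199 = 3.0%, Variant B 18/143 = 12.6% → Variant B
New users: Variant A 8/9 = 88.9%, Variant B 12/13 = 92.3% → Variant B
Overall: Variant A 30/234 = 12.8%, Variant B 53/204 = 26.0% → Variant B
Neither sweeps: Variant A wins 1 of 3 groups, Variant B wins 2. Variant B wins overall but not every group — no Simpson reversal.

No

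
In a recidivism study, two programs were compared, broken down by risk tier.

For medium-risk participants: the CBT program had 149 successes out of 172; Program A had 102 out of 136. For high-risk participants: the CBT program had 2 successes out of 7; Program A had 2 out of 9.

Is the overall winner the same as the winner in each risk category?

Yes

Medium-risk: the CBT program 149/172 = 86.6%, Program A 102/136 = 75.0% → the CBT program
High-risk: the CBT program 2/7 = 28.6%, Program A 2/9 = 22.2% → the CBT program
Overall: the CBT program 151/179 = 84.4%, Program A 104/145 = 71.7% → the CBT program
The CBT program wins overall and in every risk group — no reversal.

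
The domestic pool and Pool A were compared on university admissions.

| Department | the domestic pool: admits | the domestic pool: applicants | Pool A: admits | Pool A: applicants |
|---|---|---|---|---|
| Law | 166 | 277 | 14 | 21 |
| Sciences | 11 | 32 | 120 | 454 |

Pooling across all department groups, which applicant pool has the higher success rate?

the domestic pool

Law: the domestic pool 166/277 = 59.9%, Pool A 14/21 = 66.7% → Pool A
Sciences: the domestic pool 11/32 = 34.4%, Pool A 120/454 = 26.4% → the domestic pool
Overall: the domestic pool 177/309 = 57.3%, Pool A 134/475 = 28.2% → the domestic pool
(Neither sweeps every department group, but the domestic pool has the higher pooled rate.)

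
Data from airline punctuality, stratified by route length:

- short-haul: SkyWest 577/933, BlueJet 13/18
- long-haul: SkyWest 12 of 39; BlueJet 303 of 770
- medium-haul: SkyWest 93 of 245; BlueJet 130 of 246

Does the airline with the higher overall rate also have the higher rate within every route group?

No

Short-haul: SkyWest 577/933 = 61.8%, BlueJet 13/18 = 72.2% → BlueJet
Long-haul: SkyWest 12/39 = 30.8%, BlueJet 303/770 = 39.4% → BlueJet
Medium-haul: SkyWest 93/245 = 38.0%, BlueJet 130/246 = 52.8% → BlueJet
Overall: SkyWest 682/1217 = 56.0%, BlueJet 446/1034 = 43.1% → SkyWest
BlueJet wins each route group but SkyWest wins overall — the comparison reverses. BlueJet's flights skew toward long-haul, which has a lower base rate.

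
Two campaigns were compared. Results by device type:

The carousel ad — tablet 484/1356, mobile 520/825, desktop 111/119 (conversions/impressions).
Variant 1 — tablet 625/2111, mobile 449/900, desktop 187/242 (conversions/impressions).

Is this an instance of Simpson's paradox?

No

Tablet: the carousel ad 484/1356 = 35.7%, Variant 1 625/2111 = 29.6% → the carousel ad
Mobile: the carousel ad 520/825 = 63.0%, Variant 1 449/900 = 49.9% → the carousel ad
Desktop: the carousel ad 111/119 = 93.3%, Variant 1 187/242 = 77.3% → the carousel ad
Overall: the carousel ad 1115/2300 = 48.5%, Variant 1 1261/3253 = 38.8% → the carousel ad
The carousel ad wins overall and in every device group — no reversal.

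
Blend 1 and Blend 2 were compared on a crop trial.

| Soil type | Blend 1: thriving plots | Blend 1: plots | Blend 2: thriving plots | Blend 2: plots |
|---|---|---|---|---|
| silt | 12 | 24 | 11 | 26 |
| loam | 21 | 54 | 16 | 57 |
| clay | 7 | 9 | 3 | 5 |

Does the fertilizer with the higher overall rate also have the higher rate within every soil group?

Silt: Blend 1 12/24 = 50.0%, Blend 2 11/26 = 42.3% → Blend 1
Loam: Blend 1 21/54 = 38.9%, Blend 2 16/57 = 28.1% → Blend 1
Clay: Blend 1 7/9 = 77.8%, Blend 2 3/5 = 60.0% → Blend 1
Overall: Blend 1 40/87 = 46.0%, Blend 2 30/88 = 34.1% → Blend 1
Blend 1 wins overall and in every soil group — no reversal.

Yes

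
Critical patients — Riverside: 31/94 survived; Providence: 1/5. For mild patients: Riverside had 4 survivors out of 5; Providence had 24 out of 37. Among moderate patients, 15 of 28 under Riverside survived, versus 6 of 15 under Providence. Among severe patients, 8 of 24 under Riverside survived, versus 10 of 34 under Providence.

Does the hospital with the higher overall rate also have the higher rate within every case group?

Critical: Riverside 31/94 = 33.0%, Providence 1/5 = 20.0% → Riverside
Mild: Riverside 4/5 = 80.0%, Providence 24/37 = 64.9% → Riverside
Moderate: Riverside 15/28 = 53.6%, Providence 6/15 = 40.0% → Riverside
Severe: Riverside 8/24 = 33.3%, Providence 10/34 = 29.4% → Riverside
Overall: Riverside 58/151 = 38.4%, Providence 41/91 = 45.1% → Providence
Riverside wins each case group but Providence wins overall — the comparison reverses. Riverside's patients skew toward critical, which has a lower base rate.

No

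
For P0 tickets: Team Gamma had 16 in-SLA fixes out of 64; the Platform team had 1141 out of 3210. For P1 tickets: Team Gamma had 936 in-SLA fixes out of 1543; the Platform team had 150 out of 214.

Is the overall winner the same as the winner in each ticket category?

No

P0: Team Gamma 16/64 = 25.0%, the Platform team 1141/3210 = 35.5% → the Platform team
P1: Team Gamma 936/1543 = 60.7%, the Platform team 150/214 = 70.1% → the Platform team
Overall: Team Gamma 952/1607 = 59.2%, the Platform team 1291/3424 = 37.7% → Team Gamma
The Platform team wins each ticket group but Team Gamma wins overall — the comparison reverses. The Platform team's tickets skew toward P0, which has a lower base rate.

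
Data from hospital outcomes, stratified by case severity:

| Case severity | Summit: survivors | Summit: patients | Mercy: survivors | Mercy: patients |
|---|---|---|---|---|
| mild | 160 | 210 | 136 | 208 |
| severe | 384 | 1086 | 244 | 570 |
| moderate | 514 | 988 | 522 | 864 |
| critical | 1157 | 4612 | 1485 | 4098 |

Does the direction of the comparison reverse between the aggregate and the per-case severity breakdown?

Mild: Summit 160/210 = 76.2%, Mercy 136/208 = 65.4% → Summit
Severe: Summit 384/1086 = 35.4%, Mercy 244/570 = 42.8% → Mercy
Moderate: Summit 514/988 = 52.0%, Mercy 522/864 = 60.4% → Mercy
Critical: Summit 1157/4612 = 25.1%, Mercy 1485/4098 = 36.2% → Mercy
Overall: Summit 2215/6896 = 32.1%, Mercy 2387/5740 = 41.6% → Mercy
Neither sweeps: Summit wins 1 of 4 groups, Mercy wins 3. Mercy wins overall but not every group — no Simpson reversal.

No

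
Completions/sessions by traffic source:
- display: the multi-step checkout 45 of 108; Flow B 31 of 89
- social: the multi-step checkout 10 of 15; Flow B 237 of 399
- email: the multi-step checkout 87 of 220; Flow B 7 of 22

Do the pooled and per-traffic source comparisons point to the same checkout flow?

Display: the multi-step checkout 45/108 = 41.7%, Flow B 31/89 = 34.8% → the multi-step checkout
Social: the multi-step checkout 10/15 = 66.7%, Flow B 237/399 = 59.4% → the multi-step checkout
Email: the multi-step checkout 87/220 = 39.5%, Flow B 7/22 = 31.8% → the multi-step checkout
Overall: the multi-step checkout 142/343 = 41.4%, Flow B 275/510 = 53.9% → Flow B
The multi-step checkout wins each traffic group but Flow B wins overall — the comparison reverses. The multi-step checkout's sessions skew toward email, which has a lower base rate.

No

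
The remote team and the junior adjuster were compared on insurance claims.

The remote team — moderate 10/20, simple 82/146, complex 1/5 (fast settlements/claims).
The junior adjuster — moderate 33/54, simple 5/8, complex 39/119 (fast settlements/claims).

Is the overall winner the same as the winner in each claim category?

Moderate: the remote team 10/20 = 50.0%, the junior adjuster 33/54 = 61.1% → the junior adjuster
Simple: the remote team 82/146 = 56.2%, the junior adjuster 5/8 = 62.5% → the junior adjuster
Complex: the remote team 1/5 = 20.0%, the junior adjuster 39/119 = 32.8% → the junior adjuster
Overall: the remote team 93/171 = 54.4%, the junior adjuster 77/181 = 42.5% → the remote team
The junior adjuster wins each claim group but the remote team wins overall — the comparison reverses. The junior adjuster's claims skew toward complex, which has a lower base rate.

No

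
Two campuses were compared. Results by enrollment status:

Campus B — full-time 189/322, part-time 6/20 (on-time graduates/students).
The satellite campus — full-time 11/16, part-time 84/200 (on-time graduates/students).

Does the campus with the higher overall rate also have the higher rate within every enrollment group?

Full-time: Campus B 189/322 = 58.7%, the satellite campus 11/16 = 68.8% → the satellite campus
Part-time: Campus B 6/20 = 30.0%, the satellite campus 84/200 = 42.0% → the satellite campus
Overall: Campus B 195/342 = 57.0%, the satellite campus 95/216 = 44.0% → Campus B
The satellite campus wins each enrollment group but Campus B wins overall — the comparison reverses. The satellite campus's students skew toward part-time, which has a lower base rate.

No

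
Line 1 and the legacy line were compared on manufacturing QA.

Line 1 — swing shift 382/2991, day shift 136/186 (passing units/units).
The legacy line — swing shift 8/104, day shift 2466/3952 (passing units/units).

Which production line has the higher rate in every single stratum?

Swing shift: Line 1 382/2991 = 12.8%, the legacy line 8/104 = 7.7% → Line 1
Day shift: Line 1 136/186 = 73.1%, the legacy line 2466/3952 = 62.4% → Line 1
Line 1 has the higher rate in both groups.

Line 1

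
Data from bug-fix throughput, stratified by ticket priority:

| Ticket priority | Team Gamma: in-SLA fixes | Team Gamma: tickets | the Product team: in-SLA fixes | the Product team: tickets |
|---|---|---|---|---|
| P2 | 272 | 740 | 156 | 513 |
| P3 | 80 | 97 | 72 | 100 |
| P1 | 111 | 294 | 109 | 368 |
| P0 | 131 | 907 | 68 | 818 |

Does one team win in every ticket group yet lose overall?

P2: Team Gamma 272/740 = 36.8%, the Product team 156/513 = 30.4% → Team Gamma
P3: Team Gamma 80/97 = 82.5%, the Product team 72/100 = 72.0% → Team Gamma
P1: Team Gamma 111/294 = 37.8%, the Product team 109/368 = 29.6% → Team Gamma
P0: Team Gamma 131/907 = 14.4%, the Product team 68/818 = 8.3% → Team Gamma
Overall: Team Gamma 594/2038 = 29.1%, the Product team 405/1799 = 22.5% → Team Gamma
Team Gamma wins overall and in every ticket group — no reversal.

No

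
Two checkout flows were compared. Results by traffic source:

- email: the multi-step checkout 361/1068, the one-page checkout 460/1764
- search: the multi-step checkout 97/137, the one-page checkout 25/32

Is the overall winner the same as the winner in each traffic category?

No

Email: the multi-step checkout 361/1068 = 33.8%, the one-page checkout 460/1764 = 26.1% → the multi-step checkout
Search: the multi-step checkout 97/137 = 70.8%, the one-page checkout 25/32 = 78.1% → the one-page checkout
Overall: the multi-step checkout 458/1205 = 38.0%, the one-page checkout 485/1796 = 27.0% → the multi-step checkout
Neither sweeps: the multi-step checkout wins 1 of 2 groups, the one-page checkout wins 1. The multi-step checkout wins overall but not every group — no Simpson reversal.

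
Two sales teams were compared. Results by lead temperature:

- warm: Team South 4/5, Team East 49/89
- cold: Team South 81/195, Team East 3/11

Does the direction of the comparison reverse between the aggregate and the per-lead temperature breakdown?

Yes

Warm: Team South 4/5 = 80.0%, Team East 49/89 = 55.1% → Team South
Cold: Team South 81/195 = 41.5%, Team East 3/11 = 27.3% → Team South
Overall: Team South 85/200 = 42.5%, Team East 52/100 = 52.0% → Team East
Team South wins each lead group but Team East wins overall — the comparison reverses. Team South's leads skew toward cold, which has a lower base rate.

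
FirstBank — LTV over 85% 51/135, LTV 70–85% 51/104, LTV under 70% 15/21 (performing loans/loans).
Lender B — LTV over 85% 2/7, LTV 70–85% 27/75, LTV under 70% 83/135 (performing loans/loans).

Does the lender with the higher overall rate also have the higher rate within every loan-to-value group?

No

LTV over 85%: FirstBank 51/135 = 37.8%, Lender B 2/7 = 28.6% → FirstBank
LTV 70–85%: FirstBank 51/104 = 49.0%, Lender B 27/75 = 36.0% → FirstBank
LTV under 70%: FirstBank 15/21 = 71.4%, Lender B 83/135 = 61.5% → FirstBank
Overall: FirstBank 117/260 = 45.0%, Lender B 112/217 = 51.6% → Lender B
FirstBank wins each loan-to-value group but Lender B wins overall — the comparison reverses. FirstBank's loans skew toward LTV over 85%, which has a lower base rate.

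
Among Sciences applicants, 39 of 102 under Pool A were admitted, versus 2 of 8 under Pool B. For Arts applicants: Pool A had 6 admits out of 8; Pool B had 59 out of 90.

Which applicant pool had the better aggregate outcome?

Pool B

Sciences: Pool A 39/102 = 38.2%, Pool B 2/8 = 25.0% → Pool A
Arts: Pool A 6/8 = 75.0%, Pool B 59/90 = 65.6% → Pool A
Overall: Pool A 45/110 = 40.9%, Pool B 61/98 = 62.2% → Pool B
(Pool A wins every department group but Pool B wins overall — Pool A's applicants skew toward the low-rate Sciences group.)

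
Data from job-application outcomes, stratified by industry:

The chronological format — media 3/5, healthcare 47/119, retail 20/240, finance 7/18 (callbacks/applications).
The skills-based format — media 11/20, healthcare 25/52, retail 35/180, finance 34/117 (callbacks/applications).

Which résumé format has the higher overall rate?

the skills-based format

Media: the chronological format 3/5 = 60.0%, the skills-based format 11/20 = 55.0% → the chronological format
Healthcare: the chronological format 47/119 = 39.5%, the skills-based format 25/52 = 48.1% → the skills-based format
Retail: the chronological format 20/240 = 8.3%, the skills-based format 35/180 = 19.4% → the skills-based format
Finance: the chronological format 7/18 = 38.9%, the skills-based format 34/117 = 29.1% → the chronological format
Overall: the chronological format 77/382 = 20.2%, the skills-based format 105/369 = 28.5% → the skills-based format
(Neither sweeps every industry group, but the skills-based format has the higher pooled rate.)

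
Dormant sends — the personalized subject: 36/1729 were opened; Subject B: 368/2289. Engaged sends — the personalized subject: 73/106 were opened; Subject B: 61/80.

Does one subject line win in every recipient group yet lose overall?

Dormant: the personalized subject 36/1729 = 2.1%, Subject B 368/2289 = 16.1% → Subject B
Engaged: the personalized subject 73/106 = 68.9%, Subject B 61/80 = 76.2% → Subject B
Overall: the personalized subject 109/1835 = 5.9%, Subject B 429/2369 = 18.1% → Subject B
Subject B wins overall and in every recipient group — no reversal.

No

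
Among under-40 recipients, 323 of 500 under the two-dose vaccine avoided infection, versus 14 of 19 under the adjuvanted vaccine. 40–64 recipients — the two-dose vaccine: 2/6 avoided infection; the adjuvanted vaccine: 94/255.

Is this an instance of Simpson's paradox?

Under-40: the two-dose vaccine 323/500 = 64.6%, the adjuvanted vaccine 14/19 = 73.7% → the adjuvanted vaccine
40–64: the two-dose vaccine 2/6 = 33.3%, the adjuvanted vaccine 94/255 = 36.9% → the adjuvanted vaccine
Overall: the two-dose vaccine 325/506 = 64.2%, the adjuvanted vaccine 108/274 = 39.4% → the two-dose vaccine
The adjuvanted vaccine wins each age group but the two-dose vaccine wins overall — the comparison reverses. The adjuvanted vaccine's recipients skew toward 40–64, which has a lower base rate.

Yes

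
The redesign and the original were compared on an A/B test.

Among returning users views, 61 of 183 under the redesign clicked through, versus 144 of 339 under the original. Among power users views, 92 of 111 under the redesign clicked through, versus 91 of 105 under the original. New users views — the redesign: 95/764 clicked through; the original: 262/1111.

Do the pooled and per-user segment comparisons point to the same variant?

Yes

Returning users: the redesign 61/183 = 33.3%, the original 144/339 = 42.5% → the original
Power users: the redesign 92/111 = 82.9%, the original 91/105 = 86.7% → the original
New users: the redesign 95/764 = 12.4%, the original 262/1111 = 23.6% → the original
Overall: the redesign 248/1058 = 23.4%, the original 497/1555 = 32.0% → the original
The original wins overall and in every user group — no reversal.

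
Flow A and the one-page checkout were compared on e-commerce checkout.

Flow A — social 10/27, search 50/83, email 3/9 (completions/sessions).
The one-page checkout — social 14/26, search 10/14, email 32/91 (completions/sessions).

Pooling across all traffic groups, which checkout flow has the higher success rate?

Social: Flow A 10/27 = 37.0%, the one-page checkout 14/26 = 53.8% → the one-page checkout
Search: Flow A 50/83 = 60.2%, the one-page checkout 10/14 = 71.4% → the one-page checkout
Email: Flow A 3/9 = 33.3%, the one-page checkout 32/91 = 35.2% → the one-page checkout
Overall: Flow A 63/119 = 52.9%, the one-page checkout 56/131 = 42.7% → Flow A
(The one-page checkout wins every traffic group but Flow A wins overall — the one-page checkout's sessions skew toward the low-rate email group.)

Flow A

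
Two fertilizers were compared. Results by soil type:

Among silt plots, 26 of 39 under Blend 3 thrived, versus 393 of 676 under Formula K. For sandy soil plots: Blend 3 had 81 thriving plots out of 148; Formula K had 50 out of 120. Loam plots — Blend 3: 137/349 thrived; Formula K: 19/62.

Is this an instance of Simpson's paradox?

Yes

Silt: Blend 3 26/39 = 66.7%, Formula K 393/676 = 58.1% → Blend 3
Sandy soil: Blend 3 81/148 = 54.7%, Formula K 50/120 = 41.7% → Blend 3
Loam: Blend 3 137/349 = 39.3%, Formula K 19/62 = 30.6% → Blend 3
Overall: Blend 3 244/536 = 45.5%, Formula K 462/858 = 53.8% → Formula K
Blend 3 wins each soil group but Formula K wins overall — the comparison reverses. Blend 3's plots skew toward loam, which has a lower base rate.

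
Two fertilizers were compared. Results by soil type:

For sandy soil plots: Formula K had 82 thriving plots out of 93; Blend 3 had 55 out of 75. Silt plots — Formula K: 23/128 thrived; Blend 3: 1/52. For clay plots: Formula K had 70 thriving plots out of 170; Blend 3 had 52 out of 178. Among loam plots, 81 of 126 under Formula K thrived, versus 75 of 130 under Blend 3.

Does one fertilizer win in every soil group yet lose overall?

No

Sandy soil: Formula K 82/93 = 88.2%, Blend 3 55/75 = 73.3% → Formula K
Silt: Formula K 23/128 = 18.0%, Blend 3 1/52 = 1.9% → Formula K
Clay: Formula K 70/170 = 41.2%, Blend 3 52/178 = 29.2% → Formula K
Loam: Formula K 81/126 = 64.3%, Blend 3 75/130 = 57.7% → Formula K
Overall: Formula K 256/517 = 49.5%, Blend 3 183/435 = 42.1% → Formula K
Formula K wins overall and in every soil group — no reversal.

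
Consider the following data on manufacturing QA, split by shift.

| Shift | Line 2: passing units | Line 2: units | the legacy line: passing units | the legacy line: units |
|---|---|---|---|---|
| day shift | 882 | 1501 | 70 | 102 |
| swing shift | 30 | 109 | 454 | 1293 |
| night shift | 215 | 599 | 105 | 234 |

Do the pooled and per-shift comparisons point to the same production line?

No

Day shift: Line 2 882/1501 = 58.8%, the legacy line 70/102 = 68.6% → the legacy line
Swing shift: Line 2 30/109 = 27.5%, the legacy line 454/1293 = 35.1% → the legacy line
Night shift: Line 2 215/599 = 35.9%, the legacy line 105/234 = 44.9% → the legacy line
Overall: Line 2 1127/2209 = 51.0%, the legacy line 629/1629 = 38.6% → Line 2
The legacy line wins each shift group but Line 2 wins overall — the comparison reverses. The legacy line's units skew toward swing shift, which has a lower base rate.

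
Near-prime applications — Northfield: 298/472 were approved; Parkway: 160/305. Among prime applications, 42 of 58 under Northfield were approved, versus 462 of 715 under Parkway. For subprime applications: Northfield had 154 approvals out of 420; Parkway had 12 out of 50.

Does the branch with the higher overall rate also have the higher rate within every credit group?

No

Near-prime: Northfield 298/472 = 63.1%, Parkway 160/305 = 52.5% → Northfield
Prime: Northfield 42/58 = 72.4%, Parkway 462/715 = 64.6% → Northfield
Subprime: Northfield 154/420 = 36.7%, Parkway 12/50 = 24.0% → Northfield
Overall: Northfield 494/950 = 52.0%, Parkway 634/1070 = 59.3% → Parkway
Northfield wins each credit group but Parkway wins overall — the comparison reverses. Northfield's applications skew toward subprime, which has a lower base rate.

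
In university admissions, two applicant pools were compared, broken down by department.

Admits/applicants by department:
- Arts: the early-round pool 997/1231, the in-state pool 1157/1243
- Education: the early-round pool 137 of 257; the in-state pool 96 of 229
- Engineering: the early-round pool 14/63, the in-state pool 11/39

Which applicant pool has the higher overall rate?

the in-state pool

Arts: the early-round pool 997/1231 = 81.0%, the in-state pool 1157/1243 = 93.1% → the in-state pool
Education: the early-round pool 137/257 = 53.3%, the in-state pool 96/229 = 41.9% → the early-round pool
Engineering: the early-round pool 14/63 = 22.2%, the in-state pool 11/39 = 28.2% → the in-state pool
Overall: the early-round pool 1148/1551 = 74.0%, the in-state pool 1264/1511 = 83.7% → the in-state pool
(Neither sweeps every department group, but the in-state pool has the higher pooled rate.)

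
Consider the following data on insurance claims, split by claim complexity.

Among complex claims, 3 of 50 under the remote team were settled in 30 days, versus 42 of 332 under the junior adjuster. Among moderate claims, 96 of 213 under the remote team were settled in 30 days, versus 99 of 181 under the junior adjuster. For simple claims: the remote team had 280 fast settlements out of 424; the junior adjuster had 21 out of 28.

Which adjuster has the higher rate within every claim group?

Complex: the remote team 3/50 = 6.0%, the junior adjuster 42/332 = 12.7% → the junior adjuster
Moderate: the remote team 96/213 = 45.1%, the junior adjuster 99/181 = 54.7% → the junior adjuster
Simple: the remote team 280/424 = 66.0%, the junior adjuster 21/28 = 75.0% → the junior adjuster
The junior adjuster has the higher rate in all 3 groups.

the junior adjuster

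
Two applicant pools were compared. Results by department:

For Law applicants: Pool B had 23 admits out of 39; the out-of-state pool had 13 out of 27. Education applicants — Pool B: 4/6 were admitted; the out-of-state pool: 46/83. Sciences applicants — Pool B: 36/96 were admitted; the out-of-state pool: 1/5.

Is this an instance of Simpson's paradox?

Yes

Law: Pool B 23/39 = 59.0%, the out-of-state pool 13/27 = 48.1% → Pool B
Education: Pool B 4/6 = 66.7%, the out-of-state pool 46/83 = 55.4% → Pool B
Sciences: Pool B 36/96 = 37.5%, the out-of-state pool 1/5 = 20.0% → Pool B
Overall: Pool B 63/141 = 44.7%, the out-of-state pool 60/115 = 52.2% → the out-of-state pool
Pool B wins each department group but the out-of-state pool wins overall — the comparison reverses. Pool B's applicants skew toward Sciences, which has a lower base rate.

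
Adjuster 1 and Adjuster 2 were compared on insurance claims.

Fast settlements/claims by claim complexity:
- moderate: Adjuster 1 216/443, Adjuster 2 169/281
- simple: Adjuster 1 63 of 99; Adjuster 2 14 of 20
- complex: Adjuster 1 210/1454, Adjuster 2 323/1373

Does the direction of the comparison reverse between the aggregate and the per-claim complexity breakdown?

No

Moderate: Adjuster 1 216/443 = 48.8%, Adjuster 2 169/281 = 60.1% → Adjuster 2
Simple: Adjuster 1 63/99 = 63.6%, Adjuster 2 14/20 = 70.0% → Adjuster 2
Complex: Adjuster 1 210/1454 = 14.4%, Adjuster 2 323/1373 = 23.5% → Adjuster 2
Overall: Adjuster 1 489/1996 = 24.5%, Adjuster 2 506/1674 = 30.2% → Adjuster 2
Adjuster 2 wins overall and in every claim group — no reversal.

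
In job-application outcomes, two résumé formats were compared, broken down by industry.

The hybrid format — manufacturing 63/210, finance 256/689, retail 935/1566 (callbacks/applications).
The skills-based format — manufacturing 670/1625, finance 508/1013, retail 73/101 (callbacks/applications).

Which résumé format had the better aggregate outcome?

Manufacturing: the hybrid format 63/210 = 30.0%, the skills-based format 670/1625 = 41.2% → the skills-based format
Finance: the hybrid format 256/689 = 37.2%, the skills-based format 508/1013 = 50.1% → the skills-based format
Retail: the hybrid format 935/1566 = 59.7%, the skills-based format 73/101 = 72.3% → the skills-based format
Overall: the hybrid format 1254/2465 = 50.9%, the skills-based format 1251/2739 = 45.7% → the hybrid format
(The skills-based format wins every industry group but the hybrid format wins overall — the skills-based format's applications skew toward the low-rate manufacturing group.)

the hybrid format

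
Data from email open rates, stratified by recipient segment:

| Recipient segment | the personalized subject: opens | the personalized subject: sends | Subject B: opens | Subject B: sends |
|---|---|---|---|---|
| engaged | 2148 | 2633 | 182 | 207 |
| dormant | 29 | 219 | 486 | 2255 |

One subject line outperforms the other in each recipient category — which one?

Engaged: the personalized subject 2148/2633 = 81.6%, Subject B 182/207 = 87.9% → Subject B
Dormant: the personalized subject 29/219 = 13.2%, Subject B 486/2255 = 21.6% → Subject B
Subject B has the higher rate in both groups.

Subject B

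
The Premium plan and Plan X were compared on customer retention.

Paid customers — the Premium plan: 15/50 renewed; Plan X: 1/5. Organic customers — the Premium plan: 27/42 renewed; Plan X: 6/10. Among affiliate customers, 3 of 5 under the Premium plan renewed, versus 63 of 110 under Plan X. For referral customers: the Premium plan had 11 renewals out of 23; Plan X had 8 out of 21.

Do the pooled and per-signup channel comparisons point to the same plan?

No

Paid: the Premium plan 15/50 = 30.0%, Plan X 1/5 = 20.0% → the Premium plan
Organic: the Premium plan 27/42 = 64.3%, Plan X 6/10 = 60.0% → the Premium plan
Affiliate: the Premium plan 3/5 = 60.0%, Plan X 63/110 = 57.3% → the Premium plan
Referral: the Premium plan 11/23 = 47.8%, Plan X 8/21 = 38.1% → the Premium plan
Overall: the Premium plan 56/120 = 46.7%, Plan X 78/146 = 53.4% → Plan X
The Premium plan wins each signup group but Plan X wins overall — the comparison reverses. The Premium plan's customers skew toward paid, which has a lower base rate.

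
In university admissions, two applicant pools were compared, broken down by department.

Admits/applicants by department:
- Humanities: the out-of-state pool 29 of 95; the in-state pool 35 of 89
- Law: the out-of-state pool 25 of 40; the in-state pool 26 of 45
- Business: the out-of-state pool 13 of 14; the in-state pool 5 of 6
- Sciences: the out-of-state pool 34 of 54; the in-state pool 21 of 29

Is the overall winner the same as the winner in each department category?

No

Humanities: the out-of-state pool 29/95 = 30.5%, the in-state pool 35/89 = 39.3% → the in-state pool
Law: the out-of-state pool 25/40 = 62.5%, the in-state pool 26/45 = 57.8% → the out-of-state pool
Business: the out-of-state pool 13/14 = 92.9%, the in-state pool 5/6 = 83.3% → the out-of-state pool
Sciences: the out-of-state pool 34/54 = 63.0%, the in-state pool 21/29 = 72.4% → the in-state pool
Overall: the out-of-state pool 101/203 = 49.8%, the in-state pool 87/169 = 51.5% → the in-state pool
Neither sweeps: the out-of-state pool wins 2 of 4 groups, the in-state pool wins 2. The in-state pool wins overall but not every group — no Simpson reversal.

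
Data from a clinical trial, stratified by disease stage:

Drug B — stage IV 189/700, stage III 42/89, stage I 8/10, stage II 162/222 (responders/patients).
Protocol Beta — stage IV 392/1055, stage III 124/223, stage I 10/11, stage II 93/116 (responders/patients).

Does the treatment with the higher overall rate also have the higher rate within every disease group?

Yes

Stage IV: Drug B 189/700 = 27.0%, Protocol Beta 392/1055 = 37.2% → Protocol Beta
Stage III: Drug B 42/89 = 47.2%, Protocol Beta 124/223 = 55.6% → Protocol Beta
Stage I: Drug B 8/10 = 80.0%, Protocol Beta 10/11 = 90.9% → Protocol Beta
Stage II: Drug B 162/222 = 73.0%, Protocol Beta 93/116 = 80.2% → Protocol Beta
Overall: Drug B 401/1021 = 39.3%, Protocol Beta 619/1405 = 44.1% → Protocol Beta
Protocol Beta wins overall and in every disease group — no reversal.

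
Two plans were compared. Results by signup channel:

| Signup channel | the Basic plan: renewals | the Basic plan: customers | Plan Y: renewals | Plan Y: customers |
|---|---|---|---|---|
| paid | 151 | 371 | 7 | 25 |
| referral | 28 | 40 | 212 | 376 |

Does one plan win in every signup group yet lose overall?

Yes

Paid: the Basic plan 151/371 = 40.7%, Plan Y 7/25 = 28.0% → the Basic plan
Referral: the Basic plan 28/40 = 70.0%, Plan Y 212/376 = 56.4% → the Basic plan
Overall: the Basic plan 179/411 = 43.6%, Plan Y 219/401 = 54.6% → Plan Y
The Basic plan wins each signup group but Plan Y wins overall — the comparison reverses. The Basic plan's customers skew toward paid, which has a lower base rate.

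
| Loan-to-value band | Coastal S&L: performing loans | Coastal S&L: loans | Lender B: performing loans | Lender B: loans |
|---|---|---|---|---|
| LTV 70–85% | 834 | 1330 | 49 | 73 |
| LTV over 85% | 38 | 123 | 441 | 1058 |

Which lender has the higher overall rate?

LTV 70–85%: Coastal S&L 834/1330 = 62.7%, Lender B 49/73 = 67.1% → Lender B
LTV over 85%: Coastal S&L 38/123 = 30.9%, Lender B 441/1058 = 41.7% → Lender B
Overall: Coastal S&L 872/1453 = 60.0%, Lender B 490/1131 = 43.3% → Coastal S&L
(Lender B wins every loan-to-value group but Coastal S&L wins overall — Lender B's loans skew toward the low-rate LTV over 85% group.)

Coastal S&L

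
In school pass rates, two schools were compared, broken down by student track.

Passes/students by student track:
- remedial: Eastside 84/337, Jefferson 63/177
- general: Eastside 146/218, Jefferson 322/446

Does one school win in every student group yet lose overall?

Remedial: Eastside 84/337 = 24.9%, Jefferson 63/177 = 35.6% → Jefferson
General: Eastside 146/218 = 67.0%, Jefferson 322/446 = 72.2% → Jefferson
Overall: Eastside 230/555 = 41.4%, Jefferson 385/623 = 61.8% → Jefferson
Jefferson wins overall and in every student group — no reversal.

No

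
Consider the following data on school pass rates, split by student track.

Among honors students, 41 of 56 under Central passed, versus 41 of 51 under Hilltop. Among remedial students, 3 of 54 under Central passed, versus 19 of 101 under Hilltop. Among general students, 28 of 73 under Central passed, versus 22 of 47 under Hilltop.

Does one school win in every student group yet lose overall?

Honors: Central 41/56 = 73.2%, Hilltop 41/51 = 80.4% → Hilltop
Remedial: Central 3/54 = 5.6%, Hilltop 19/101 = 18.8% → Hilltop
General: Central 28/73 = 38.4%, Hilltop 22/47 = 46.8% → Hilltop
Overall: Central 72/183 = 39.3%, Hilltop 82/199 = 41.2% → Hilltop
Hilltop wins overall and in every student group — no reversal.

No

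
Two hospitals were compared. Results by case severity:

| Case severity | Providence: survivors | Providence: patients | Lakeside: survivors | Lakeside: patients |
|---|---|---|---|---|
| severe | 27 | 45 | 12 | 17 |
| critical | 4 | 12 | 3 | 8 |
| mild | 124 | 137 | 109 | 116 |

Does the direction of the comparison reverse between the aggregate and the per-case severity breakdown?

Severe: Providence 27/45 = 60.0%, Lakeside 12/17 = 70.6% → Lakeside
Critical: Providence 4/12 = 33.3%, Lakeside 3/8 = 37.5% → Lakeside
Mild: Providence 124/137 = 90.5%, Lakeside 109/116 = 94.0% → Lakeside
Overall: Providence 155/194 = 79.9%, Lakeside 124/141 = 87.9% → Lakeside
Lakeside wins overall and in every case group — no reversal.

No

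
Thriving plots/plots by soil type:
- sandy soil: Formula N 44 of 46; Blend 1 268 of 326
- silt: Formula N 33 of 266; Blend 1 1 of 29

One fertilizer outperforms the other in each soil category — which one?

Formula N

Sandy soil: Formula N 44/46 = 95.7%, Blend 1 268/326 = 82.2% → Formula N
Silt: Formula N 33/266 = 12.4%, Blend 1 1/29 = 3.4% → Formula N
Formula N has the higher rate in both groups.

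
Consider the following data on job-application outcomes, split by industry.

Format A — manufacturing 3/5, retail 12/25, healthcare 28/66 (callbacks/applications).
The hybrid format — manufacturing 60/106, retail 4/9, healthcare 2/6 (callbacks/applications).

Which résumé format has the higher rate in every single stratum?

Format A

Manufacturing: Format A 3/5 = 60.0%, the hybrid format 60/106 = 56.6% → Format A
Retail: Format A 12/25 = 48.0%, the hybrid format 4/9 = 44.4% → Format A
Healthcare: Format A 28/66 = 42.4%, the hybrid format 2/6 = 33.3% → Format A
Format A has the higher rate in all 3 groups.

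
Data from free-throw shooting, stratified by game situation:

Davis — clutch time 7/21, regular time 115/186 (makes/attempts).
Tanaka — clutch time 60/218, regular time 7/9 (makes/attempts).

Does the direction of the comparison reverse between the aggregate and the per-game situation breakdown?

No

Clutch time: Davis 7/21 = 33.3%, Tanaka 60/218 = 27.5% → Davis
Regular time: Davis 115/186 = 61.8%, Tanaka 7/9 = 77.8% → Tanaka
Overall: Davis 122/207 = 58.9%, Tanaka 67/227 = 29.5% → Davis
Neither sweeps: Davis wins 1 of 2 groups, Tanaka wins 1. Davis wins overall but not every group — no Simpson reversal.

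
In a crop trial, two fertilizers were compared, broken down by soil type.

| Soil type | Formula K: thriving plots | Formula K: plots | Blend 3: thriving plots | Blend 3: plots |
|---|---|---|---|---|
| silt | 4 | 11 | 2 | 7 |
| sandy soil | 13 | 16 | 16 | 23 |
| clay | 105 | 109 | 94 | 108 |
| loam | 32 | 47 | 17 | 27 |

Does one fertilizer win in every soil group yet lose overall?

Silt: Formula K 4/11 = 36.4%, Blend 3 2/7 = 28.6% → Formula K
Sandy soil: Formula K 13/16 = 81.2%, Blend 3 16/23 = 69.6% → Formula K
Clay: Formula K 105/109 = 96.3%, Blend 3 94/108 = 87.0% → Formula K
Loam: Formula K 32/47 = 68.1%, Blend 3 17/27 = 63.0% → Formula K
Overall: Formula K 154/183 = 84.2%, Blend 3 129/165 = 78.2% → Formula K
Formula K wins overall and in every soil group — no reversal.

No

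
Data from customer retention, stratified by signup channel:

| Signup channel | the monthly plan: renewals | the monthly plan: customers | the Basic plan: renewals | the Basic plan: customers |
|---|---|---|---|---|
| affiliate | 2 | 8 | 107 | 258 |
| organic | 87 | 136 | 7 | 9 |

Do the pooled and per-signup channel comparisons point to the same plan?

Affiliate: the monthly plan 2/8 = 25.0%, the Basic plan 107/258 = 41.5% → the Basic plan
Organic: the monthly plan 87/136 = 64.0%, the Basic plan 7/9 = 77.8% → the Basic plan
Overall: the monthly plan 89/144 = 61.8%, the Basic plan 114/267 = 42.7% → the monthly plan
The Basic plan wins each signup group but the monthly plan wins overall — the comparison reverses. The Basic plan's customers skew toward affiliate, which has a lower base rate.

No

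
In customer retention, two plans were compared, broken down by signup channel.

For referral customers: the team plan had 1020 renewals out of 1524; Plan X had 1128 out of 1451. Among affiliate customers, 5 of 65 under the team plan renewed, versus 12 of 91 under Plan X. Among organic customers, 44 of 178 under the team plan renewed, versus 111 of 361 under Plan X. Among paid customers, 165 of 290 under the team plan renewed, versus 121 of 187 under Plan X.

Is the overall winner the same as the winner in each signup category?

Referral: the team plan 1020/1524 = 66.9%, Plan X 1128/1451 = 77.7% → Plan X
Affiliate: the team plan 5/65 = 7.7%, Plan X 12/91 = 13.2% → Plan X
Organic: the team plan 44/178 = 24.7%, Plan X 111/361 = 30.7% → Plan X
Paid: the team plan 165/290 = 56.9%, Plan X 121/187 = 64.7% → Plan X
Overall: the team plan 1234/2057 = 60.0%, Plan X 1372/2090 = 65.6% → Plan X
Plan X wins overall and in every signup group — no reversal.

Yes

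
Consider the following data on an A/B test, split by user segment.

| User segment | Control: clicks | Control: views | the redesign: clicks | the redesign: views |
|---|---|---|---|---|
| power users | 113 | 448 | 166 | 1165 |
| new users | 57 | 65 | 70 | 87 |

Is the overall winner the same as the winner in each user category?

Yes

Power users: Control 113/448 = 25.2%, the redesign 166/1165 = 14.2% → Control
New users: Control 57/65 = 87.7%, the redesign 70/87 = 80.5% → Control
Overall: Control 170/513 = 33.1%, the redesign 236/1252 = 18.8% → Control
Control wins overall and in every user group — no reversal.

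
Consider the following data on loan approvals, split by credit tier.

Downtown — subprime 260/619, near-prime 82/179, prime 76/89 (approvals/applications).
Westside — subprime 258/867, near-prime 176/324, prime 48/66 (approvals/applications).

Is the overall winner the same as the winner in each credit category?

Subprime: Downtown 260/619 = 42.0%, Westside 258/867 = 29.8% → Downtown
Near-prime: Downtown 82/179 = 45.8%, Westside 176/324 = 54.3% → Westside
Prime: Downtown 76/89 = 85.4%, Westside 48/66 = 72.7% → Downtown
Overall: Downtown 418/887 = 47.1%, Westside 482/1257 = 38.3% → Downtown
Neither sweeps: Downtown wins 2 of 3 groups, Westside wins 1. Downtown wins overall but not every group — no Simpson reversal.

No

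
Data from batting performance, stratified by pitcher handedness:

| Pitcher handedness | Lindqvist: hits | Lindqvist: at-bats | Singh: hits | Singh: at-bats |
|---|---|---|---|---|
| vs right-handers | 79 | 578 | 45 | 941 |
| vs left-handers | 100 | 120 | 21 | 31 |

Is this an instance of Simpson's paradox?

No

Vs right-handers: Lindqvist 79/578 = 13.7%, Singh 45/941 = 4.8% → Lindqvist
Vs left-handers: Lindqvist 100/120 = 83.3%, Singh 21/31 = 67.7% → Lindqvist
Overall: Lindqvist 179/698 = 25.6%, Singh 66/972 = 6.8% → Lindqvist
Lindqvist wins overall and in every pitcher group — no reversal.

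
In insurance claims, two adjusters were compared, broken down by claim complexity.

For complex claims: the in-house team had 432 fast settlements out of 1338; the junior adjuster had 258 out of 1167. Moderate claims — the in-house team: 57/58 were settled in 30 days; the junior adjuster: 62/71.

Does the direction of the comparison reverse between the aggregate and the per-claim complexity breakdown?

No

Complex: the in-house team 432/1338 = 32.3%, the junior adjuster 258/1167 = 22.1% → the in-house team
Moderate: the in-house team 57/58 = 98.3%, the junior adjuster 62/71 = 87.3% → the in-house team
Overall: the in-house team 489/1396 = 35.0%, the junior adjuster 320/1238 = 25.8% → the in-house team
The in-house team wins overall and in every claim group — no reversal.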